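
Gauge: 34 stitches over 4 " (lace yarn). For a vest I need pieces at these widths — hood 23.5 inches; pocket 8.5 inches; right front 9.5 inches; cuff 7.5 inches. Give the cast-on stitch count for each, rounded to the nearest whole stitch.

Rate = 34/4 = 8.5 sts per in.
hood: 23.5 × 8.5 = 199.75 → 200.
pocket: 8.5 × 8.5 = 72.25 → 72.
right front: 9.5 × 8.5 = 80.75 → 81.
cuff: 7.5 × 8.5 = 63.75 → 64.

hood 200; pocket 72; right front 81; cuff 64.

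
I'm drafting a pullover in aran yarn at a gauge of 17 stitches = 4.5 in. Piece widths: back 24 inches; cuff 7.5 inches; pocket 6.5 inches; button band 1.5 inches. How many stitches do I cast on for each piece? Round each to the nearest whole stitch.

Rate = 17/4.5 = 3.778 sts per in.
back: 24 × 3.778 = 90.67 → 91.
cuff: 7.5 × 3.778 = 28.33 → 28.
pocket: 6.5 × 3.778 = 24.56 → 25.
button band: 1.5 × 3.778 = 5.67 → 6.

back 91; cuff 28; pocket 25; button band 6.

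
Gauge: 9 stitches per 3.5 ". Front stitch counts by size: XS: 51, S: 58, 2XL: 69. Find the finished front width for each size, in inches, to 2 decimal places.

XS 19.83 inches; S 22.56 inches; 2XL 26.83 inches.

9/3.5 = 2.571 sts per in.
XS: 51 / 2.571 = 19.833 → 19.83 in.
S: 58 / 2.571 = 22.556 → 22.56 in.
2XL: 69 / 2.571 = 26.833 → 26.83 in.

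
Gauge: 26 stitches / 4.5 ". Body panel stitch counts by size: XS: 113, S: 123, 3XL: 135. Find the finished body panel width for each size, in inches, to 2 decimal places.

26/4.5 = 5.778 sts per in.
XS: 113 / 5.778 = 19.558 → 19.56 in.
S: 123 / 5.778 = 21.288 → 21.29 in.
3XL: 135 / 5.778 = 23.365 → 23.37 in.

XS 19.56 inches; S 21.29 inches; 3XL 23.37 inches.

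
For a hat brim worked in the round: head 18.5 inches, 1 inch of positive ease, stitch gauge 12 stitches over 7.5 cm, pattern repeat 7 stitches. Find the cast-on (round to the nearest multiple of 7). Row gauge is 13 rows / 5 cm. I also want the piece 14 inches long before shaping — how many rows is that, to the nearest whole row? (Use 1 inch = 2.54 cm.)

Cast on 77 stitches; work 92 rows.

Finished = 18.5 + 1 = 19.5 inches.
19.5 inches × 2.54 = 49.53 cm.
12/7.5 = 1.6 sts per cm; 49.53 × 1.6 = 79.25 sts.
Nearest multiple of 7 → 77.
14 inches = 35.56 cm; × 2.6 = 92.46 → 92 rows.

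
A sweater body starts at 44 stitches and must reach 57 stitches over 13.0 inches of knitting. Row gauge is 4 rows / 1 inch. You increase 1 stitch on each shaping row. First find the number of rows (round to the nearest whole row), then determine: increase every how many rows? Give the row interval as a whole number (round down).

Increase every 4th row.

Rows = 13.0 × 4 = 52.0 → 52 rows.
Stitches to add: 13 → 13 shaping rows (at 1 st each).
52 / 13 = 4.00 → every 4 rows.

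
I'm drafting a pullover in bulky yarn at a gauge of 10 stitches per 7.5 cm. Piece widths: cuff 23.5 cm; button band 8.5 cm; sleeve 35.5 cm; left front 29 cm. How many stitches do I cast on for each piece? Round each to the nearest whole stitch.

Rate = 10/7.5 = 1.333 sts per cm.
cuff: 23.5 × 1.333 = 31.33 → 31.
button band: 8.5 × 1.333 = 11.33 → 11.
sleeve: 35.5 × 1.333 = 47.33 → 47.
left front: 29 × 1.333 = 38.67 → 39.

cuff 31; button band 11; sleeve 47; left front 39.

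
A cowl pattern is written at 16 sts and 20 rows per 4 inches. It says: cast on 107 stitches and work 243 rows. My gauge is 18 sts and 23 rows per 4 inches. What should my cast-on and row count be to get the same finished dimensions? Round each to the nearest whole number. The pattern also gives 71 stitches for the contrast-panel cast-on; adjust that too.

Cast on 120 stitches; work 279 rows; contrast-panel cast-on 80 stitches.

Stitches: 107 × 18/16 = 120.38 → 120.
Rows: 243 × 23/20 = 279.45 → 279.
contrast-panel cast-on: 71 × 18/16 = 79.88 → 80.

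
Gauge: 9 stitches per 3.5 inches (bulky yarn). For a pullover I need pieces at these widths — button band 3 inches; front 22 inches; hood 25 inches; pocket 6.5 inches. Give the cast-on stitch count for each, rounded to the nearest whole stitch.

button band 8; front 57; hood 64; pocket 17.

Rate = 9/3.5 = 2.571 sts per in.
button band: 3 × 2.571 = 7.71 → 8.
front: 22 × 2.571 = 56.57 → 57.
hood: 25 × 2.571 = 64.29 → 64.
pocket: 6.5 × 2.571 = 16.71 → 17.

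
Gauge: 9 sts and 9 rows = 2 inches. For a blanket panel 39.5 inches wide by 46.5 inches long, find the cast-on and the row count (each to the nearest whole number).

Stitch gauge = 9/2 = 4.5 sts/in; 39.5 × 4.5 = 177.75 → 178 sts.
Row gauge = 9/2 = 4.5 rows/in; 46.5 × 4.5 = 209.25 → 209 rows.

Cast on 178 stitches and work 209 rows.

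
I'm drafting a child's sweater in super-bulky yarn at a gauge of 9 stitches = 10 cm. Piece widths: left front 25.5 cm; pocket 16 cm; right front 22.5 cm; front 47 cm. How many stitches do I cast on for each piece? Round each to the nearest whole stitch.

left front 23; pocket 14; right front 20; front 42.

Rate = 9/10 = 0.9 sts per cm.
left front: 25.5 × 0.9 = 22.95 → 23.
pocket: 16 × 0.9 = 14.40 → 14.
right front: 22.5 × 0.9 = 20.25 → 20.
front: 47 × 0.9 = 42.30 → 42.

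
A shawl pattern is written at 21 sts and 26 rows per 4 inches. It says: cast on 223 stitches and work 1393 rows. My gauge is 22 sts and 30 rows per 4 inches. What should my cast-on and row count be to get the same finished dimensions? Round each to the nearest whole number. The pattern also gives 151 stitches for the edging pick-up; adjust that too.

Stitches: 223 × 22/21 = 233.62 → 234.
Rows: 1393 × 30/26 = 1607.31 → 1607.
edging pick-up: 151 × 22/21 = 158.19 → 158.

Cast on 234 stitches; work 1607 rows; edging pick-up 158 stitches.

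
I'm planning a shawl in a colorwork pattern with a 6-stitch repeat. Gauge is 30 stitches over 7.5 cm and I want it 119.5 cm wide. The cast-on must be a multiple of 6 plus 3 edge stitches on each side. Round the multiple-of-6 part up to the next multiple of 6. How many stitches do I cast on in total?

30 / 7.5 = 4 sts per cm.
119.5 × 4 = 478.00 sts.
Less 6 edge sts → 472.00 for the repeat.
Next multiple of 6: 474.
Add back 6 edge sts → 480.

CO 480 sts.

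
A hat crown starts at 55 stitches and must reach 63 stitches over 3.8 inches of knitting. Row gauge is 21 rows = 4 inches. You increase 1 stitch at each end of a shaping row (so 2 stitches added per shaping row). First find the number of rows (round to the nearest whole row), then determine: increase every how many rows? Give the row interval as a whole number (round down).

Rows = 3.8 × 5.25 = 19.9 → 20 rows.
Stitches to add: 8 → 4 shaping rows (at 2 st each).
20 / 4 = 5.00 → every 5 rows.

Increase every 5th row.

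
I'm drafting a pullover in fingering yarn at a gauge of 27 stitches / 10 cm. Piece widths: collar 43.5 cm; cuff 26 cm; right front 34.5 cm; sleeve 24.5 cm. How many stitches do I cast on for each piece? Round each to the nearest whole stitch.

collar 117; cuff 70; right front 93; sleeve 66.

Rate = 27/10 = 2.7 sts per cm.
collar: 43.5 × 2.7 = 117.45 → 117.
cuff: 26 × 2.7 = 70.20 → 70.
right front: 34.5 × 2.7 = 93.15 → 93.
sleeve: 24.5 × 2.7 = 66.15 → 66.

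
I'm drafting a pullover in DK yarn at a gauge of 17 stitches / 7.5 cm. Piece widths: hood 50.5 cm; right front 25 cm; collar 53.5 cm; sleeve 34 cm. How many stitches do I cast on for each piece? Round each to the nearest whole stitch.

hood 114; right front 57; collar 121; sleeve 77.

Rate = 17/7.5 = 2.267 sts per cm.
hood: 50.5 × 2.267 = 114.47 → 114.
right front: 25 × 2.267 = 56.67 → 57.
collar: 53.5 × 2.267 = 121.27 → 121.
sleeve: 34 × 2.267 = 77.07 → 77.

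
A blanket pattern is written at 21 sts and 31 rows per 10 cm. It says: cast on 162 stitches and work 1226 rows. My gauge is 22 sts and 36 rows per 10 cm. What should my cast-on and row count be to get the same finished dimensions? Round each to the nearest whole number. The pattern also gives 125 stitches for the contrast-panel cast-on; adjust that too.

Stitches: 162 × 22/21 = 169.71 → 170.
Rows: 1226 × 36/31 = 1423.74 → 1424.
contrast-panel cast-on: 125 × 22/21 = 130.95 → 131.

Cast on 170 stitches; work 1424 rows; contrast-panel cast-on 131 stitches.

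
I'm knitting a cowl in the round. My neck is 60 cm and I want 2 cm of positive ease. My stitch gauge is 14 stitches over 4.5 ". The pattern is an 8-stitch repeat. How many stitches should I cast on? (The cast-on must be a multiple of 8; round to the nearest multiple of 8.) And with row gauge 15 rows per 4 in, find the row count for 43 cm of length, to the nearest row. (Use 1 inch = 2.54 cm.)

Cast on 72 stitches; work 63 rows.

Finished = 60 + 2 = 62 cm.
62 cm × 1/2.54 = 24.41 inches.
14/4.5 = 3.111 sts per in; 24.41 × 3.111 = 75.94 sts.
Nearest multiple of 8 → 72.
43 cm = 16.93 inches; × 3.75 = 63.48 → 63 rows.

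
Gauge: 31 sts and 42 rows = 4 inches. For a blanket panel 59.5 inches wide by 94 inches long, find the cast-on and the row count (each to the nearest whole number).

Cast on 461 stitches and work 987 rows.

Stitch gauge = 31/4 = 7.75 sts/in; 59.5 × 7.75 = 461.12 → 461 sts.
Row gauge = 42/4 = 10.5 rows/in; 94 × 10.5 = 987.00 → 987 rows.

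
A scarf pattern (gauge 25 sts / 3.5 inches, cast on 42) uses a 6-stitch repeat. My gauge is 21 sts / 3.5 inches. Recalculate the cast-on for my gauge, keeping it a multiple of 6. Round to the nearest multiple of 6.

42 × 21 / 25 = 35.28.
Nearest multiple of 6: 36.

CO 36 sts.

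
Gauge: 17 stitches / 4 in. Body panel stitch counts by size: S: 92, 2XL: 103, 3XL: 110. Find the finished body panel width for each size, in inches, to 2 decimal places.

S 21.65 inches; 2XL 24.24 inches; 3XL 25.88 inches.

17/4 = 4.25 sts per in.
S: 92 / 4.25 = 21.647 → 21.65 in.
2XL: 103 / 4.25 = 24.235 → 24.24 in.
3XL: 110 / 4.25 = 25.882 → 25.88 in.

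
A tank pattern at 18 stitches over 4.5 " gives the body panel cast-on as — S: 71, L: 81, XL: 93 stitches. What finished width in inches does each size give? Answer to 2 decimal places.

18/4.5 = 4 sts per in.
S: 71 / 4 = 17.750 → 17.75 in.
L: 81 / 4 = 20.250 → 20.25 in.
XL: 93 / 4 = 23.250 → 23.25 in.

S 17.75 inches; L 20.25 inches; XL 23.25 inches.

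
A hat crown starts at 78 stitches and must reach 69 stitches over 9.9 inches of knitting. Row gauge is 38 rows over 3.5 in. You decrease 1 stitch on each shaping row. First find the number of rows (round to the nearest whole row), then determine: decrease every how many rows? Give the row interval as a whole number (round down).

Rows = 9.9 × 10.857 = 107.5 → 107 rows.
Stitches to remove: 9 → 9 shaping rows (at 1 st each).
107 / 9 = 11.89 → every 11 rows.

Decrease every 11th row.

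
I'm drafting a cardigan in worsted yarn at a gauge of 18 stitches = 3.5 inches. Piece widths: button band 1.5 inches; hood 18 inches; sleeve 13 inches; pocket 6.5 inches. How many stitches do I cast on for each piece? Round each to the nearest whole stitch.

button band 8; hood 93; sleeve 67; pocket 33.

Rate = 18/3.5 = 5.143 sts per in.
button band: 1.5 × 5.143 = 7.71 → 8.
hood: 18 × 5.143 = 92.57 → 93.
sleeve: 13 × 5.143 = 66.86 → 67.
pocket: 6.5 × 5.143 = 33.43 → 33.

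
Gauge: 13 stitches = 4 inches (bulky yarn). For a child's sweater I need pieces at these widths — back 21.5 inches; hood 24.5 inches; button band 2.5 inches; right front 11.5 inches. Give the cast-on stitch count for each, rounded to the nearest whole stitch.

Rate = 13/4 = 3.25 sts per in.
back: 21.5 × 3.25 = 69.88 → 70.
hood: 24.5 × 3.25 = 79.62 → 80.
button band: 2.5 × 3.25 = 8.12 → 8.
right front: 11.5 × 3.25 = 37.38 → 37.

back 70; hood 80; button band 8; right front 37.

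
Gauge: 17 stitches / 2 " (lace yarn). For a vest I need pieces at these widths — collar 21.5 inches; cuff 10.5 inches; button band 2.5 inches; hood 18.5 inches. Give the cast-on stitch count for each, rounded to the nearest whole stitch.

Rate = 17/2 = 8.5 sts per in.
collar: 21.5 × 8.5 = 182.75 → 183.
cuff: 10.5 × 8.5 = 89.25 → 89.
button band: 2.5 × 8.5 = 21.25 → 21.
hood: 18.5 × 8.5 = 157.25 → 157.

collar 183; cuff 89; button band 21; hood 157.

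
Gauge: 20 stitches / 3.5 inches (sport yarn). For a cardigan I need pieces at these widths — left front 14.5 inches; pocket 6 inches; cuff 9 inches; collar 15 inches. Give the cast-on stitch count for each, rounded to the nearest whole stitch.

Rate = 20/3.5 = 5.714 sts per in.
left front: 14.5 × 5.714 = 82.86 → 83.
pocket: 6 × 5.714 = 34.29 → 34.
cuff: 9 × 5.714 = 51.43 → 51.
collar: 15 × 5.714 = 85.71 → 86.

left front 83; pocket 34; cuff 51; collar 86.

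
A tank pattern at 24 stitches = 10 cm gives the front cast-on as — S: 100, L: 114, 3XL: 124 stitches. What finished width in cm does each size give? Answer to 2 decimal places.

24/10 = 2.4 sts per cm.
S: 100 / 2.4 = 41.667 → 41.67 cm.
L: 114 / 2.4 = 47.500 → 47.50 cm.
3XL: 124 / 2.4 = 51.667 → 51.67 cm.

S 41.67 cm; L 47.50 cm; 3XL 51.67 cm.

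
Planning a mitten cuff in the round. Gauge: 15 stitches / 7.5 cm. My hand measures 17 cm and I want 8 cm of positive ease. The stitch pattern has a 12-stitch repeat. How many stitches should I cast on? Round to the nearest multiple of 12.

48 stitches.

Finished = 17 + 8 = 25 cm.
15 / 7.5 = 2 sts/cm.
25 × 2 = 50.00 sts.
Nearest multiple of 12: 48.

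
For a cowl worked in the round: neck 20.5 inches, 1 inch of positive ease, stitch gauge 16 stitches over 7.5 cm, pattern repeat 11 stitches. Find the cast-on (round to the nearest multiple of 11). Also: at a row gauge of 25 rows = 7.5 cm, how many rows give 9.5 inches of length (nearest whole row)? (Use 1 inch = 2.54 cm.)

Finished = 20.5 + 1 = 21.5 inches.
21.5 inches × 2.54 = 54.61 cm.
16/7.5 = 2.133 sts per cm; 54.61 × 2.133 = 116.50 sts.
Nearest multiple of 11 → 121.
9.5 inches = 24.13 cm; × 3.333 = 80.43 → 80 rows.

Cast on 121 stitches; work 80 rows.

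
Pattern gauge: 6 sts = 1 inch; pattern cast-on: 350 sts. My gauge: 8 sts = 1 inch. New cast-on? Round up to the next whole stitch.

Cast on 467 stitches.

Scale factor = 8 / 6 = 1.333.
350 × 8 / 6 = 466.67 sts.
→ 467 sts.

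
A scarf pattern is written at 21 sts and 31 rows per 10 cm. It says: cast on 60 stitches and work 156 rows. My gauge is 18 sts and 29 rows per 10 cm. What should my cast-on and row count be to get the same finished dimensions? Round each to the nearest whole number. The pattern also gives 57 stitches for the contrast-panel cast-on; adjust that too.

Stitches: 60 × 18/21 = 51.43 → 51.
Rows: 156 × 29/31 = 145.94 → 146.
contrast-panel cast-on: 57 × 18/21 = 48.86 → 49.

Cast on 51 stitches; work 146 rows; contrast-panel cast-on 49 stitches.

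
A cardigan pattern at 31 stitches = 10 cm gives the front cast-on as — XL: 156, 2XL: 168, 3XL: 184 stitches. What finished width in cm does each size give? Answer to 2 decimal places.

XL 50.32 cm; 2XL 54.19 cm; 3XL 59.35 cm.

31/10 = 3.1 sts per cm.
XL: 156 / 3.1 = 50.323 → 50.32 cm.
2XL: 168 / 3.1 = 54.194 → 54.19 cm.
3XL: 184 / 3.1 = 59.355 → 59.35 cm.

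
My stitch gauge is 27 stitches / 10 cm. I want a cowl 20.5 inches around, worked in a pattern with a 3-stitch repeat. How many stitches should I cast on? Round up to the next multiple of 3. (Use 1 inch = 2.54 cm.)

Cast on 141 stitches.

20.5 in = 20.5 × 2.54 = 52.07 cm.
27 / 10 = 2.7 sts/cm.
52.07 × 2.7 = 140.59 sts.
→ 141.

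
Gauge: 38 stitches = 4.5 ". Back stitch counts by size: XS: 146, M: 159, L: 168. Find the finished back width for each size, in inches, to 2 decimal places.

XS 17.29 inches; M 18.83 inches; L 19.89 inches.

38/4.5 = 8.444 sts per in.
XS: 146 / 8.444 = 17.289 → 17.29 in.
M: 159 / 8.444 = 18.829 → 18.83 in.
L: 168 / 8.444 = 19.895 → 19.89 in.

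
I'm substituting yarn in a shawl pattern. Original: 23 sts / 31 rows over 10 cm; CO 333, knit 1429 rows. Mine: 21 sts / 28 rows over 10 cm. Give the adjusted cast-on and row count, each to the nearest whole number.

Stitches: 333 × 21/23 = 304.04 → 304.
Rows: 1429 × 28/31 = 1290.71 → 1291.

Cast on 304 stitches; work 1291 rows.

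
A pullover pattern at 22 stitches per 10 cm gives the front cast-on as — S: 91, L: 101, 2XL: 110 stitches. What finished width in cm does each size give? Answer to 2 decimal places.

S 41.36 cm; L 45.91 cm; 2XL 50.00 cm.

22/10 = 2.2 sts per cm.
S: 91 / 2.2 = 41.364 → 41.36 cm.
L: 101 / 2.2 = 45.909 → 45.91 cm.
2XL: 110 / 2.2 = 50.000 → 50.00 cm.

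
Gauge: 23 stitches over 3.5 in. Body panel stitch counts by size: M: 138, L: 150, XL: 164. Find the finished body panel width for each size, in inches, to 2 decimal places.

M 21.00 inches; L 22.83 inches; XL 24.96 inches.

23/3.5 = 6.571 sts per in.
M: 138 / 6.571 = 21.000 → 21.00 in.
L: 150 / 6.571 = 22.826 → 22.83 in.
XL: 164 / 6.571 = 24.957 → 24.96 in.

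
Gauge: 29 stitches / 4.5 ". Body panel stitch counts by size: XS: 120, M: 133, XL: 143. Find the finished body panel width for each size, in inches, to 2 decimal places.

XS 18.62 inches; M 20.64 inches; XL 22.19 inches.

29/4.5 = 6.444 sts per in.
XS: 120 / 6.444 = 18.621 → 18.62 in.
M: 133 / 6.444 = 20.638 → 20.64 in.
XL: 143 / 6.444 = 22.190 → 22.19 in.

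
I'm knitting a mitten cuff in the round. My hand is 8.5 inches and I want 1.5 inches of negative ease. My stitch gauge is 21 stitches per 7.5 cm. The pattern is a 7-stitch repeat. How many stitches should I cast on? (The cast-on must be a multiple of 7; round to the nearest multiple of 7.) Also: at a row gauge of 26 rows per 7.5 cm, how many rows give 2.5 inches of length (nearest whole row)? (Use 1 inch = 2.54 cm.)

Cast on 49 stitches; work 22 rows.

Finished = 8.5 − 1.5 = 7 inches.
7 inches × 2.54 = 17.78 cm.
21/7.5 = 2.8 sts per cm; 17.78 × 2.8 = 49.78 sts.
Nearest multiple of 7 → 49.
2.5 inches = 6.35 cm; × 3.467 = 22.01 → 22 rows.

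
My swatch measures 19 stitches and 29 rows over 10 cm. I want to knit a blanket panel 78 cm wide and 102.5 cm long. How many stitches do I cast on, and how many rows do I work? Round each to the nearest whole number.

Stitch gauge = 19/10 = 1.9 sts/cm; 78 × 1.9 = 148.20 → 148 sts.
Row gauge = 29/10 = 2.9 rows/cm; 102.5 × 2.9 = 297.25 → 297 rows.

Cast on 148 stitches and work 297 rows.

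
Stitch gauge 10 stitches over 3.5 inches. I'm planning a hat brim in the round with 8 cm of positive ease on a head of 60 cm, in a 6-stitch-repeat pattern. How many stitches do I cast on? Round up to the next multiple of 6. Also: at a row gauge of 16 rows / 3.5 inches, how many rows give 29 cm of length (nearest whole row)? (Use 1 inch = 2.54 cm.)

Cast on 78 stitches; work 52 rows.

Finished = 60 + 8 = 68 cm.
68 cm × 1/2.54 = 26.77 inches.
10/3.5 = 2.857 sts per in; 26.77 × 2.857 = 76.49 sts.
Next multiple of 6 → 78.
29 cm = 11.42 inches; × 4.571 = 52.19 → 52 rows.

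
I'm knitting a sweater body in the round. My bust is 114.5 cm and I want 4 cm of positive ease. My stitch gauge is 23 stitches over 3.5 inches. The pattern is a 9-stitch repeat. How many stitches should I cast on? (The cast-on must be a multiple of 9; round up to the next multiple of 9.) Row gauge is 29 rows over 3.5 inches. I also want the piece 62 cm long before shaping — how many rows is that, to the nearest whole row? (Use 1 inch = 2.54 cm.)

Cast on 315 stitches; work 202 rows.

Finished = 114.5 + 4 = 118.5 cm.
118.5 cm × 1/2.54 = 46.65 inches.
23/3.5 = 6.571 sts per in; 46.65 × 6.571 = 306.58 sts.
Next multiple of 9 → 315.
62 cm = 24.41 inches; × 8.286 = 202.25 → 202 rows.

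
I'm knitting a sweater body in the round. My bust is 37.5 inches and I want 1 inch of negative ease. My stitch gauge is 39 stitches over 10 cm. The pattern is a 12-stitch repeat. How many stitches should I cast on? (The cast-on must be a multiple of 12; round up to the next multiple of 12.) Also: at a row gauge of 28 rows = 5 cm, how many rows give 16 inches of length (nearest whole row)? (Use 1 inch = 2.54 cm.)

Finished = 37.5 − 1 = 36.5 inches.
36.5 inches × 2.54 = 92.71 cm.
39/10 = 3.9 sts per cm; 92.71 × 3.9 = 361.57 sts.
Next multiple of 12 → 372.
16 inches = 40.64 cm; × 5.6 = 227.58 → 228 rows.

Cast on 372 stitches; work 228 rows.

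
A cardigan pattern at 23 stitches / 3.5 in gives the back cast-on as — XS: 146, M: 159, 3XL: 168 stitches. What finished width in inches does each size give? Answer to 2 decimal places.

23/3.5 = 6.571 sts per in.
XS: 146 / 6.571 = 22.217 → 22.22 in.
M: 159 / 6.571 = 24.196 → 24.20 in.
3XL: 168 / 6.571 = 25.565 → 25.57 in.

XS 22.22 inches; M 24.20 inches; 3XL 25.57 inches.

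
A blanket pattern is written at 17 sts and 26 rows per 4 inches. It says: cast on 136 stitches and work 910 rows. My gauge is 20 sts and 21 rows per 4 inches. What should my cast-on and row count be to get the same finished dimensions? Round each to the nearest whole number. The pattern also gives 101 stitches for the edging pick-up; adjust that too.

Stitches: 136 × 20/17 = 160.00 → 160.
Rows: 910 × 21/26 = 735.00 → 735.
edging pick-up: 101 × 20/17 = 118.82 → 119.

Cast on 160 stitches; work 735 rows; edging pick-up 119 stitches.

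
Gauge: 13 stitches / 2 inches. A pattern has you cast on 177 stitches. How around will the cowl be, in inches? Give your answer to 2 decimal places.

27.23 inches.

13 stitches / 2 inch = 6.5 stitches per inch.
177 / 6.5 = 27.231 inches.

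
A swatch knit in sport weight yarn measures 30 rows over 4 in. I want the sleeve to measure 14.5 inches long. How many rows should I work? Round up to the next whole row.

30 rows / 4 in = 7.5 rows per inch.
14.5 × 7.5 = 108.75 rows.
Round up → 109.

Work 109 rows.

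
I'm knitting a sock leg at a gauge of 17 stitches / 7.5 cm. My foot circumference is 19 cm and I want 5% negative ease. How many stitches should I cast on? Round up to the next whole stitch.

41 stitches.

Finished = 19 × 0.95 = 18.05 cm.
17 / 7.5 = 2.267 sts per cm.
18.05 × 2.267 = 40.91 sts.
→ 41 sts.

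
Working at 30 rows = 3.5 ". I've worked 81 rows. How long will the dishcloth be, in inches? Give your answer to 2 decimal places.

30 rows / 3.5 inch = 8.571 rows per inch.
81 / 8.571 = 9.450 inches.

9.45 inches.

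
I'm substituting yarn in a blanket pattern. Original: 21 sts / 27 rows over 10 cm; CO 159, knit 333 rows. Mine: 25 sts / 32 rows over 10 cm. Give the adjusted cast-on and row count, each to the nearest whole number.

Cast on 189 stitches; work 395 rows.

Stitches: 159 × 25/21 = 189.29 → 189.
Rows: 333 × 32/27 = 394.67 → 395.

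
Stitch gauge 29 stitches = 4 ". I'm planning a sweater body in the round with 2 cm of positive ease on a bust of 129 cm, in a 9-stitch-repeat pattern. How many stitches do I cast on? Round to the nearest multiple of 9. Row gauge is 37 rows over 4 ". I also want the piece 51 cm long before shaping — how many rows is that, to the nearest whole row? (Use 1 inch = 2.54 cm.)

Cast on 378 stitches; work 186 rows.

Finished = 129 + 2 = 131 cm.
131 cm × 1/2.54 = 51.57 inches.
29/4 = 7.25 sts per in; 51.57 × 7.25 = 373.92 sts.
Nearest multiple of 9 → 378.
51 cm = 20.08 inches; × 9.25 = 185.73 → 186 rows.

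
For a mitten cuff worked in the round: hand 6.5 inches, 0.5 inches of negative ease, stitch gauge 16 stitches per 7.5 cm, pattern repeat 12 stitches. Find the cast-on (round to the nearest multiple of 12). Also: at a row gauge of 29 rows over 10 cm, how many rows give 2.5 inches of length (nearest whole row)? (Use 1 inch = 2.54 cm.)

Finished = 6.5 − 0.5 = 6 inches.
6 inches × 2.54 = 15.24 cm.
16/7.5 = 2.133 sts per cm; 15.24 × 2.133 = 32.51 sts.
Nearest multiple of 12 → 36.
2.5 inches = 6.35 cm; × 2.9 = 18.41 → 18 rows.

Cast on 36 stitches; work 18 rows.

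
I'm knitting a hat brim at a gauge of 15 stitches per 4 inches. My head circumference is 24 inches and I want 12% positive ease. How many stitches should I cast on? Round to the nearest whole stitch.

Finished = 24 × 1.12 = 26.88 in.
15 / 4 = 3.75 sts per inch.
26.88 × 3.75 = 100.80 sts.
→ 101 sts.

101 stitches.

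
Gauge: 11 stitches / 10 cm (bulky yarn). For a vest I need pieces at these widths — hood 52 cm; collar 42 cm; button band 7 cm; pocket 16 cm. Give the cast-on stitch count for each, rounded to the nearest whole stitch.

hood 57; collar 46; button band 8; pocket 18.

Rate = 11/10 = 1.1 sts per cm.
hood: 52 × 1.1 = 57.20 → 57.
collar: 42 × 1.1 = 46.20 → 46.
button band: 7 × 1.1 = 7.70 → 8.
pocket: 16 × 1.1 = 17.60 → 18.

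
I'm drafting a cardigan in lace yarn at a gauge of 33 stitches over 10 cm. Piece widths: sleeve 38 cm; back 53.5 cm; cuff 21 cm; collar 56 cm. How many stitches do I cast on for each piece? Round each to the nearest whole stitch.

sleeve 125; back 177; cuff 69; collar 185.

Rate = 33/10 = 3.3 sts per cm.
sleeve: 38 × 3.3 = 125.40 → 125.
back: 53.5 × 3.3 = 176.55 → 177.
cuff: 21 × 3.3 = 69.30 → 69.
collar: 56 × 3.3 = 184.80 → 185.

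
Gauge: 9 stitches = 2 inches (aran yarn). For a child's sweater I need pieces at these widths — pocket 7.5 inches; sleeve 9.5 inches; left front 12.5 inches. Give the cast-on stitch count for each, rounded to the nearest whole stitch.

pocket 34; sleeve 43; left front 56.

Rate = 9/2 = 4.5 sts per in.
pocket: 7.5 × 4.5 = 33.75 → 34.
sleeve: 9.5 × 4.5 = 42.75 → 43.
left front: 12.5 × 4.5 = 56.25 → 56.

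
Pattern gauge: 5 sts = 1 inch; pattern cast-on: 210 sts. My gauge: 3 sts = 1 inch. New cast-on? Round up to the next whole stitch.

126 stitches.

Scale factor = 3 / 5 = 0.600.
210 × 3 / 5 = 126.00 sts.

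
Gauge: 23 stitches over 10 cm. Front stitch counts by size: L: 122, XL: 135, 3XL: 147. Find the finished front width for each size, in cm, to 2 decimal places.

23/10 = 2.3 sts per cm.
L: 122 / 2.3 = 53.043 → 53.04 cm.
XL: 135 / 2.3 = 58.696 → 58.70 cm.
3XL: 147 / 2.3 = 63.913 → 63.91 cm.

L 53.04 cm; XL 58.70 cm; 3XL 63.91 cm.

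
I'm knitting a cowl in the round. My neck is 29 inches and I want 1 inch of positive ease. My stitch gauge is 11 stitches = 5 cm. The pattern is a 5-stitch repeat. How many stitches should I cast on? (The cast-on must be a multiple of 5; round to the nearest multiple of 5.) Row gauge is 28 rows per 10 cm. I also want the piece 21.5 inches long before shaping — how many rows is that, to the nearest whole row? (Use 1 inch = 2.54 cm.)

Finished = 29 + 1 = 30 inches.
30 inches × 2.54 = 76.20 cm.
11/5 = 2.2 sts per cm; 76.20 × 2.2 = 167.64 sts.
Nearest multiple of 5 → 170.
21.5 inches = 54.61 cm; × 2.8 = 152.91 → 153 rows.

Cast on 170 stitches; work 153 rows.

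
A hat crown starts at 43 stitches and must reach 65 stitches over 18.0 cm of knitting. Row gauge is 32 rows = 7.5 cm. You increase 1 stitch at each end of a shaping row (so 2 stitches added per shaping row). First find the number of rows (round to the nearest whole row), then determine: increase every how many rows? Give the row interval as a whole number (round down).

Increase every 7th row.

Rows = 18.0 × 4.267 = 76.8 → 77 rows.
Stitches to add: 22 → 11 shaping rows (at 2 st each).
77 / 11 = 7.00 → every 7 rows.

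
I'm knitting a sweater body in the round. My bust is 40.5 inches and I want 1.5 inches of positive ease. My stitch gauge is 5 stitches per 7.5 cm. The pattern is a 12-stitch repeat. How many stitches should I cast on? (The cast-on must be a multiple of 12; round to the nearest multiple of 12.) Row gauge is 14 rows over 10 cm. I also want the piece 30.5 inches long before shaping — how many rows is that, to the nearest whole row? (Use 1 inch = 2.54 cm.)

Cast on 72 stitches; work 108 rows.

Finished = 40.5 + 1.5 = 42 inches.
42 inches × 2.54 = 106.68 cm.
5/7.5 = 0.667 sts per cm; 106.68 × 0.667 = 71.12 sts.
Nearest multiple of 12 → 72.
30.5 inches = 77.47 cm; × 1.4 = 108.46 → 108 rows.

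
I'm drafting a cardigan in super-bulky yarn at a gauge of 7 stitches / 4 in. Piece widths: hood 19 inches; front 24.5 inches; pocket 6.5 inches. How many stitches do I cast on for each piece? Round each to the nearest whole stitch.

hood 33; front 43; pocket 11.

Rate = 7/4 = 1.75 sts per in.
hood: 19 × 1.75 = 33.25 → 33.
front: 24.5 × 1.75 = 42.88 → 43.
pocket: 6.5 × 1.75 = 11.38 → 11.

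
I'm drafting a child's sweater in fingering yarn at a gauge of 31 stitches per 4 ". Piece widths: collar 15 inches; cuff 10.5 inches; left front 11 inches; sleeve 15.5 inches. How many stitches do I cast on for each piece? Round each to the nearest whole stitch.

collar 116; cuff 81; left front 85; sleeve 120.

Rate = 31/4 = 7.75 sts per in.
collar: 15 × 7.75 = 116.25 → 116.
cuff: 10.5 × 7.75 = 81.38 → 81.
left front: 11 × 7.75 = 85.25 → 85.
sleeve: 15.5 × 7.75 = 120.12 → 120.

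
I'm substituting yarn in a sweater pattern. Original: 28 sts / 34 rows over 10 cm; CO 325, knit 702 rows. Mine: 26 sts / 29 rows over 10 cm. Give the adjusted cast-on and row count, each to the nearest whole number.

Cast on 302 stitches; work 599 rows.

Stitches: 325 × 26/28 = 301.79 → 302.
Rows: 702 × 29/34 = 598.76 → 599.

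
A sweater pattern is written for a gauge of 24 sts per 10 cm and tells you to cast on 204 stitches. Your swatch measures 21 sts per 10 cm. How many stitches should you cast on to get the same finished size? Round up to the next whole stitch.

179 stitches.

Scale factor = 21 / 24 = 0.875.
204 × 21 / 24 = 178.50 sts.
→ 179 sts.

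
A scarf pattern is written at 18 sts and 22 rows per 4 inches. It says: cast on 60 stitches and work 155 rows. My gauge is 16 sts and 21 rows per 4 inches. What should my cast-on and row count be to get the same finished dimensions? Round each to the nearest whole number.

Stitches: 60 × 16/18 = 53.33 → 53.
Rows: 155 × 21/22 = 147.95 → 148.

Cast on 53 stitches; work 148 rows.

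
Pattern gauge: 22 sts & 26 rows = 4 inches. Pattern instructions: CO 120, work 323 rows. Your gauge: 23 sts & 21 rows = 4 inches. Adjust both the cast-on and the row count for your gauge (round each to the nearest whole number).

Cast on 125 stitches; work 261 rows.

Stitches: 120 × 23/22 = 125.45 → 125.
Rows: 323 × 21/26 = 260.88 → 261.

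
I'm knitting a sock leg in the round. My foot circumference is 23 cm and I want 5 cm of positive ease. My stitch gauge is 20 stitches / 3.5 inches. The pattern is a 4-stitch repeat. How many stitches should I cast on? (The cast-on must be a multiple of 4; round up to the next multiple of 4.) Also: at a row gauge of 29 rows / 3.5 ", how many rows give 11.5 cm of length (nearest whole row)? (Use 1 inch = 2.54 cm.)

Cast on 64 stitches; work 38 rows.

Finished = 23 + 5 = 28 cm.
28 cm × 1/2.54 = 11.02 inches.
20/3.5 = 5.714 sts per in; 11.02 × 5.714 = 62.99 sts.
Next multiple of 4 → 64.
11.5 cm = 4.53 inches; × 8.286 = 37.51 → 38 rows.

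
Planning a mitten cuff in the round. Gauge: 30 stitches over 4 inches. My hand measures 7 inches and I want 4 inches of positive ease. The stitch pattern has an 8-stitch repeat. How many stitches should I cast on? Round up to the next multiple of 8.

Cast on 88 stitches.

Finished = 7 + 4 = 11 inches.
30 / 4 = 7.5 sts/in.
11 × 7.5 = 82.50 sts.
Next multiple of 8: 88.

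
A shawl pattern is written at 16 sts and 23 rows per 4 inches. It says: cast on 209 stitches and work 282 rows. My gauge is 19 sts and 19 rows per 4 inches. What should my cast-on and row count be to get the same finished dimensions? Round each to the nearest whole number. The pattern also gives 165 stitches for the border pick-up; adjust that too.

Stitches: 209 × 19/16 = 248.19 → 248.
Rows: 282 × 19/23 = 232.96 → 233.
border pick-up: 165 × 19/16 = 195.94 → 196.

Cast on 248 stitches; work 233 rows; border pick-up 196 stitches.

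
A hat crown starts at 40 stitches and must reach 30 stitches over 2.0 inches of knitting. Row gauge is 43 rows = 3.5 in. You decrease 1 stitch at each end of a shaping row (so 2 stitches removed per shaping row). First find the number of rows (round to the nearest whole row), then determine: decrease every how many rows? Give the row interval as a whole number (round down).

Rows = 2.0 × 12.286 = 24.6 → 25 rows.
Stitches to remove: 10 → 5 shaping rows (at 2 st each).
25 / 5 = 5.00 → every 5 rows.

Decrease every 5th row.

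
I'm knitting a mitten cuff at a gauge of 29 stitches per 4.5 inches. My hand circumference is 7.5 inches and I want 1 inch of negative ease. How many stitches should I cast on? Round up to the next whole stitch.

Finished = 7.5 − 1 = 6.5 in.
29 / 4.5 = 6.444 sts per inch.
6.50 × 6.444 = 41.89 sts.
→ 42 sts.

Cast on 42 stitches.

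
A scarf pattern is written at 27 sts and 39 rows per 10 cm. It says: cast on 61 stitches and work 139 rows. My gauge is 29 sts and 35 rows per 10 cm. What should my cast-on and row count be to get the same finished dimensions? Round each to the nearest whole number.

Cast on 66 stitches; work 125 rows.

Stitches: 61 × 29/27 = 65.52 → 66.
Rows: 139 × 35/39 = 124.74 → 125.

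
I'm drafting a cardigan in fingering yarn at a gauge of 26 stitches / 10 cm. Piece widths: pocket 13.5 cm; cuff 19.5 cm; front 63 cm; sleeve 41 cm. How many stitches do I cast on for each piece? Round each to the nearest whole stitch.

Rate = 26/10 = 2.6 sts per cm.
pocket: 13.5 × 2.6 = 35.10 → 35.
cuff: 19.5 × 2.6 = 50.70 → 51.
front: 63 × 2.6 = 163.80 → 164.
sleeve: 41 × 2.6 = 106.60 → 107.

pocket 35; cuff 51; front 164; sleeve 107.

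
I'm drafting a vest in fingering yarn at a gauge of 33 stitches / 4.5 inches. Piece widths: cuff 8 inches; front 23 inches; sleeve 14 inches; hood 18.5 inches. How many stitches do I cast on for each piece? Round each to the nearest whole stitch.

cuff 59; front 169; sleeve 103; hood 136.

Rate = 33/4.5 = 7.333 sts per in.
cuff: 8 × 7.333 = 58.67 → 59.
front: 23 × 7.333 = 168.67 → 169.
sleeve: 14 × 7.333 = 102.67 → 103.
hood: 18.5 × 7.333 = 135.67 → 136.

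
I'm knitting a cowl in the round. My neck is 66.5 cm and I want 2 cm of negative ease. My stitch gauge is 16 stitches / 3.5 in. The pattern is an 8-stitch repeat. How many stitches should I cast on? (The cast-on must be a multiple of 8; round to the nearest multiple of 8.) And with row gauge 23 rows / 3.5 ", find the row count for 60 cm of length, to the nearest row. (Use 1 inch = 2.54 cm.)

Cast on 120 stitches; work 155 rows.

Finished = 66.5 − 2 = 64.5 cm.
64.5 cm × 1/2.54 = 25.39 inches.
16/3.5 = 4.571 sts per in; 25.39 × 4.571 = 116.09 sts.
Nearest multiple of 8 → 120.
60 cm = 23.62 inches; × 6.571 = 155.23 → 155 rows.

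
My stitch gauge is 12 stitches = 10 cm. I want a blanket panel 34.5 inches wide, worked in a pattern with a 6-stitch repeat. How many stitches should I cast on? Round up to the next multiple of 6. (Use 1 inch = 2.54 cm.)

34.5 in = 34.5 × 2.54 = 87.63 cm.
12 / 10 = 1.2 sts/cm.
87.63 × 1.2 = 105.16 sts.
→ 108.

108 stitches.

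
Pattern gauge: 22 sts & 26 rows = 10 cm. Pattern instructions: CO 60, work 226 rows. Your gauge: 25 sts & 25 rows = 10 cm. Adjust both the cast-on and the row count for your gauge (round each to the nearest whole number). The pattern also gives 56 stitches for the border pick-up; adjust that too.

Cast on 68 stitches; work 217 rows; border pick-up 64 stitches.

Stitches: 60 × 25/22 = 68.18 → 68.
Rows: 226 × 25/26 = 217.31 → 217.
border pick-up: 56 × 25/22 = 63.64 → 64.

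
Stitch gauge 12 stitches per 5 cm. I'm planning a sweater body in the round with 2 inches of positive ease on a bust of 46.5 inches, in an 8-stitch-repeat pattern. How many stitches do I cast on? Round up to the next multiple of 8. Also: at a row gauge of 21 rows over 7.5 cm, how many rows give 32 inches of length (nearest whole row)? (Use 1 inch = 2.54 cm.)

Finished = 46.5 + 2 = 48.5 inches.
48.5 inches × 2.54 = 123.19 cm.
12/5 = 2.4 sts per cm; 123.19 × 2.4 = 295.66 sts.
Next multiple of 8 → 296.
32 inches = 81.28 cm; × 2.8 = 227.58 → 228 rows.

Cast on 296 stitches; work 228 rows.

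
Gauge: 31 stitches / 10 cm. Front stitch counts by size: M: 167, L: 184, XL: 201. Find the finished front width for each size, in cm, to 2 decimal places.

31/10 = 3.1 sts per cm.
M: 167 / 3.1 = 53.871 → 53.87 cm.
L: 184 / 3.1 = 59.355 → 59.35 cm.
XL: 201 / 3.1 = 64.839 → 64.84 cm.

M 53.87 cm; L 59.35 cm; XL 64.84 cm.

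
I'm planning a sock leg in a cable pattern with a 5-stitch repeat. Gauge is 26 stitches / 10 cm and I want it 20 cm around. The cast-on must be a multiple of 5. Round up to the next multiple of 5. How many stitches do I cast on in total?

26 / 10 = 2.6 sts per cm.
20 × 2.6 = 52.00 sts.
Next multiple of 5: 55.

Cast on 55 stitches.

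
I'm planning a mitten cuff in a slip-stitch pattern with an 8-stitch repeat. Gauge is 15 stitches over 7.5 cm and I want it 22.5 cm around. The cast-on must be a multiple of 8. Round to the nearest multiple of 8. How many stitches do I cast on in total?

CO 48 sts.

15 / 7.5 = 2 sts per cm.
22.5 × 2 = 45.00 sts.
Nearest multiple of 8: 48.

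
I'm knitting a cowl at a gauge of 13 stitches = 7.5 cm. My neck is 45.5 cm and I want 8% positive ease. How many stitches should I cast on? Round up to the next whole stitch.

CO 86 sts.

Finished = 45.5 × 1.08 = 49.14 cm.
13 / 7.5 = 1.733 sts per cm.
49.14 × 1.733 = 85.18 sts.
→ 86 sts.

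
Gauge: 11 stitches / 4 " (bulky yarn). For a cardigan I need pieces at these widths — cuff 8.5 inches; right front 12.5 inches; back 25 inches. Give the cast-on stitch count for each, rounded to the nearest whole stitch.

cuff 23; right front 34; back 69.

Rate = 11/4 = 2.75 sts per in.
cuff: 8.5 × 2.75 = 23.38 → 23.
right front: 12.5 × 2.75 = 34.38 → 34.
back: 25 × 2.75 = 68.75 → 69.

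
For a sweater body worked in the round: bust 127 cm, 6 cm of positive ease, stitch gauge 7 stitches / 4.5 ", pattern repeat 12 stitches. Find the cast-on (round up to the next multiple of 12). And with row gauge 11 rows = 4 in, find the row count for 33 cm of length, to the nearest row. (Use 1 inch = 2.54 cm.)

Cast on 84 stitches; work 36 rows.

Finished = 127 + 6 = 133 cm.
133 cm × 1/2.54 = 52.36 inches.
7/4.5 = 1.556 sts per in; 52.36 × 1.556 = 81.45 sts.
Next multiple of 12 → 84.
33 cm = 12.99 inches; × 2.75 = 35.73 → 36 rows.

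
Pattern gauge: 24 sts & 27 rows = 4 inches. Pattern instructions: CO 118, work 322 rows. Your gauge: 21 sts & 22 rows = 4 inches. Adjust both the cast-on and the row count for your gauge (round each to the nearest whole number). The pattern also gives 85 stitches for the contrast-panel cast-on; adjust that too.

Stitches: 118 × 21/24 = 103.25 → 103.
Rows: 322 × 22/27 = 262.37 → 262.
contrast-panel cast-on: 85 × 21/24 = 74.38 → 74.

Cast on 103 stitches; work 262 rows; contrast-panel cast-on 74 stitches.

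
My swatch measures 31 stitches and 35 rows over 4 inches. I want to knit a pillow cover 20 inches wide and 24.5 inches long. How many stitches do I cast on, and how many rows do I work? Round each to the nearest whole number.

Stitch gauge = 31/4 = 7.75 sts/in; 20 × 7.75 = 155.00 → 155 sts.
Row gauge = 35/4 = 8.75 rows/in; 24.5 × 8.75 = 214.38 → 214 rows.

Cast on 155 stitches and work 214 rows.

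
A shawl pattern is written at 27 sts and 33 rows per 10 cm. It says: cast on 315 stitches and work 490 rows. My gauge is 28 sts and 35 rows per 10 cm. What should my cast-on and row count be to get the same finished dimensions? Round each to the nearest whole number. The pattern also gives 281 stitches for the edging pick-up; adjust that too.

Cast on 327 stitches; work 520 rows; edging pick-up 291 stitches.

Stitches: 315 × 28/27 = 326.67 → 327.
Rows: 490 × 35/33 = 519.70 → 520.
edging pick-up: 281 × 28/27 = 291.41 → 291.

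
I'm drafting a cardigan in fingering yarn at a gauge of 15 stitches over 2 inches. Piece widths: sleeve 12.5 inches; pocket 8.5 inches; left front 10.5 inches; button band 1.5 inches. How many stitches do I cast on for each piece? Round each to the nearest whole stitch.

sleeve 94; pocket 64; left front 79; button band 11.

Rate = 15/2 = 7.5 sts per in.
sleeve: 12.5 × 7.5 = 93.75 → 94.
pocket: 8.5 × 7.5 = 63.75 → 64.
left front: 10.5 × 7.5 = 78.75 → 79.
button band: 1.5 × 7.5 = 11.25 → 11.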